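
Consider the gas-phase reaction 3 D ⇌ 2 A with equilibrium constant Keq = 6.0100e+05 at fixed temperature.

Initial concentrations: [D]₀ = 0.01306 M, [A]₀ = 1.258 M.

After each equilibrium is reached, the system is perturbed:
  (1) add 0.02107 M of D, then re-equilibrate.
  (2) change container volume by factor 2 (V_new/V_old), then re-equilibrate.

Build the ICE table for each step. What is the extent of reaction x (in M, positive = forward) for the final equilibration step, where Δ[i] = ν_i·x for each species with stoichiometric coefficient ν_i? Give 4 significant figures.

Q₀ = 7.1045e+05 vs Keq = 6.0100e+05 ⇒ Q>K, reverse
Step 1:
                    D           A
  I           0.01306       1.258
  C        7.4536e-04 -4.9691e-04
  E           0.01381       1.258
  solve Keq expr → x = -2.4845e-04; check Q = 6.0100e+05
Then add 0.02107 M of D.
Step 2:
                    D           A
  I           0.03488       1.258
  C          -0.02097     0.01398
  E           0.01391       1.271
  solve Keq expr → x = 0.006989; check Q = 6.0100e+05
Then change container volume by factor 2 (V_new/V_old).
Step 3:
                    D           A
  I          0.006954      0.6357
  C          0.001796   -0.001198
  E           0.00875      0.6345
  solve Keq expr → x = -5.9881e-04; check Q = 6.0100e+05

x = -5.9881e-04 M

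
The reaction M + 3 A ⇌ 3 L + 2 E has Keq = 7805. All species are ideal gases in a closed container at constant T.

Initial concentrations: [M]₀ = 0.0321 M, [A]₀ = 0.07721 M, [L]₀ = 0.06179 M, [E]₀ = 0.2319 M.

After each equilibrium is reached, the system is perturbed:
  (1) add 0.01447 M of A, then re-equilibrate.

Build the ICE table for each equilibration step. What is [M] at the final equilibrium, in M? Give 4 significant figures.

[M]_eq = 0.006799 M

Q₀ = 0.8587 vs Keq = 7805 ⇒ Q<K, forward
Step 1:
                  M         A         L         E
  init       0.0321   0.07721   0.06179    0.2319
  Δ        -0.02162  -0.06487   0.06487   0.04324
  eq        0.01048   0.01234    0.1267    0.2751
  solve Keq expr → x = 0.02162; check Q = 7805
Then add 0.01447 M of A.
Step 2:
                  M         A         L         E
  init      0.01048   0.02681    0.1267    0.2751
  Δ       -0.003679  -0.01104   0.01104  0.007359
  eq       0.006799   0.01578    0.1377    0.2825
  solve Keq expr → x = 0.003679; check Q = 7805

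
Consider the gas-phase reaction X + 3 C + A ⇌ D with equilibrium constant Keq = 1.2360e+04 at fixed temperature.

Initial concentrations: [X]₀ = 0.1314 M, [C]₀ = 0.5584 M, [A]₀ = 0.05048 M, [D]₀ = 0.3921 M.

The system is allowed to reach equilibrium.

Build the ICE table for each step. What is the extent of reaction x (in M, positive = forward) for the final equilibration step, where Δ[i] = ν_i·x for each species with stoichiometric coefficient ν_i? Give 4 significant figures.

Q₀ = 339.5 vs Keq = 1.2360e+04 ⇒ Q<K, forward
Step 1:
                   X          C          A          D
  I           0.1314     0.5584    0.05048     0.3921
  C         -0.04507    -0.1352   -0.04507    0.04507
  E          0.08633     0.4232   0.005407     0.4372
  solve Keq expr → x = 0.04507; check Q = 1.2360e+04

x = 0.04507 M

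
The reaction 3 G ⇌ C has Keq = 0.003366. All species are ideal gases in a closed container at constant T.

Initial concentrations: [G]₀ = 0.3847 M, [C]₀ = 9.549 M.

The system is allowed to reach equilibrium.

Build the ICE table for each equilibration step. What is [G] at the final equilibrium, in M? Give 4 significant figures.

Q₀ = 167.7 vs Keq = 0.003366 ⇒ Q>K, reverse
Step 1:
                   G          C
  init        0.3847      9.549
  Δ            11.54     -3.846
  eq           11.92      5.703
  solve Keq expr → x = -3.846; check Q = 0.003366

[G]_eq = 11.92 M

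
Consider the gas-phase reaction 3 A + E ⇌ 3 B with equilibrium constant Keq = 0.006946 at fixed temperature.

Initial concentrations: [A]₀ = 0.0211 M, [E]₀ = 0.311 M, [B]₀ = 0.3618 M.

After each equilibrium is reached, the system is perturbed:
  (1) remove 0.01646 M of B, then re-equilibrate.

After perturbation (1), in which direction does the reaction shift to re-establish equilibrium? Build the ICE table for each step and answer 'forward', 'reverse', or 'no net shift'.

Direction: forward

Q₀ = 1.6211e+04 vs Keq = 0.006946 ⇒ Q>K, reverse
Step 1:
                   A          E          B
  init        0.0211      0.311     0.3618
  Δ           0.3141     0.1047    -0.3141
  eq          0.3352     0.4157    0.04773
  solve Keq expr → x = -0.1047; check Q = 0.006946
Then remove 0.01646 M of B.
Step 2:
                   A          E          B
  init        0.3352     0.4157    0.03127
  Δ         -0.01426  -0.004752    0.01426
  eq          0.3209     0.4109    0.04552
  solve Keq expr → x = 0.004752; check Q = 0.006946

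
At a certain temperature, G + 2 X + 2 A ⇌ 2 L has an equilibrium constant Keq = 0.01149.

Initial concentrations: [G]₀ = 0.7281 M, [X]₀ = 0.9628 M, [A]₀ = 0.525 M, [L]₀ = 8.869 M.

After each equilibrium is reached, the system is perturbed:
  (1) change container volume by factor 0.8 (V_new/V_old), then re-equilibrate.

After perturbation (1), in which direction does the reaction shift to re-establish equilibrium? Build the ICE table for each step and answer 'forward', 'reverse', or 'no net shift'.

Direction: forward

Q₀ = 422.8 vs Keq = 0.01149 ⇒ Q>K, reverse
Step 1:
                    G           X           A           L
  I            0.7281      0.9628       0.525       8.869
  C             2.142       4.285       4.285      -4.285
  E             2.871       5.248        4.81       4.584
  solve Keq expr → x = -2.142; check Q = 0.01149
Then change container volume by factor 0.8 (V_new/V_old).
Step 2:
                    G           X           A           L
  I             3.588        6.56       6.012        5.73
  C           -0.2918     -0.5837     -0.5837      0.5837
  E             3.296       5.976       5.429       6.314
  solve Keq expr → x = 0.2918; check Q = 0.01149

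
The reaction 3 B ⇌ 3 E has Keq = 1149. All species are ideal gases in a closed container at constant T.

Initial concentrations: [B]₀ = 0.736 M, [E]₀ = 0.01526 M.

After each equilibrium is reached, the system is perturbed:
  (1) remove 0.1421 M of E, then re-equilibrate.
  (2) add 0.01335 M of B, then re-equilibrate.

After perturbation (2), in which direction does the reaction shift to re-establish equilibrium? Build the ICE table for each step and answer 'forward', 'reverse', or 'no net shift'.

Q₀ = 8.9131e-06 vs Keq = 1149 ⇒ Q<K, forward
Step 1:
                  B         E
  I           0.736   0.01526
  C         -0.6705    0.6705
  E         0.06548    0.6858
  solve Keq expr → x = 0.2235; check Q = 1149
Then remove 0.1421 M of E.
Step 2:
                  B         E
  I         0.06548    0.5437
  C        -0.01238   0.01238
  E         0.05309    0.5561
  solve Keq expr → x = 0.004128; check Q = 1149
Then add 0.01335 M of B.
Step 3:
                  B         E
  I         0.06644    0.5561
  C        -0.01219   0.01219
  E         0.05425    0.5683
  solve Keq expr → x = 0.004062; check Q = 1149

Direction: forward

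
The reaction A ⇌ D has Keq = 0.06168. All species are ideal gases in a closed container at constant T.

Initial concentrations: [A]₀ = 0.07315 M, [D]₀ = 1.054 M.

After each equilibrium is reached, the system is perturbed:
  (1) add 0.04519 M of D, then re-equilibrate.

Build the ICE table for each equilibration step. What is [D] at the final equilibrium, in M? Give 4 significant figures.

[D]_eq = 0.06811 M

Q₀ = 14.41 vs Keq = 0.06168 ⇒ Q>K, reverse
Step 1:
                    A           D
  Initial     0.07315       1.054
  Change       0.9885     -0.9885
  Equil         1.062     0.06548
  solve Keq expr → x = -0.9885; check Q = 0.06168
Then add 0.04519 M of D.
Step 2:
                    A           D
  Initial       1.062      0.1107
  Change      0.04256    -0.04256
  Equil         1.104     0.06811
  solve Keq expr → x = -0.04256; check Q = 0.06168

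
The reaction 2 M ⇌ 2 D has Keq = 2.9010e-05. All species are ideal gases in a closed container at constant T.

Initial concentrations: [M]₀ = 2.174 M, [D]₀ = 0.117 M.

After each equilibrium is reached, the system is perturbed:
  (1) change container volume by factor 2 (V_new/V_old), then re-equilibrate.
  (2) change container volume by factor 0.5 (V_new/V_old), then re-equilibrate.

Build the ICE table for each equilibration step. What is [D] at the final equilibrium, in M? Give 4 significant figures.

Q₀ = 0.002896 vs Keq = 2.9010e-05 ⇒ Q>K, reverse
Step 1:
                   M          D
  Initial      2.174      0.117
  Change      0.1047    -0.1047
  Equil        2.279    0.01227
  solve Keq expr → x = -0.05236; check Q = 2.9010e-05
Then change container volume by factor 2 (V_new/V_old).
Step 2:
                   M          D
  Initial      1.139   0.006137
  Change           0          0
  Equil        1.139   0.006137
  solve Keq expr → x = 0; check Q = 2.9010e-05
Then change container volume by factor 0.5 (V_new/V_old).
Step 3:
                   M          D
  Initial      2.279    0.01227
  Change           0          0
  Equil        2.279    0.01227
  solve Keq expr → x = 0; check Q = 2.9010e-05

[D]_eq = 0.01227 M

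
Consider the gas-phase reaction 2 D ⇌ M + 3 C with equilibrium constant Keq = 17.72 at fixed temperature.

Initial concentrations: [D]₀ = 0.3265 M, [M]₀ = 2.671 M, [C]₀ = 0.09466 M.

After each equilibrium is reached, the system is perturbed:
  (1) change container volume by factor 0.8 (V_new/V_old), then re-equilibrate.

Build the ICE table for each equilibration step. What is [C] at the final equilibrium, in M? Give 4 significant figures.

Q₀ = 0.02125 vs Keq = 17.72 ⇒ Q<K, forward
Step 1:
                   D          M          C
  I           0.3265      2.671    0.09466
  C           -0.218      0.109      0.327
  E           0.1085       2.78     0.4217
  solve Keq expr → x = 0.109; check Q = 17.72
Then change container volume by factor 0.8 (V_new/V_old).
Step 2:
                   D          M          C
  I           0.1356      3.475     0.5271
  C          0.01966  -0.009829   -0.02949
  E           0.1552      3.465     0.4976
  solve Keq expr → x = -0.009829; check Q = 17.72

[C]_eq = 0.4976 M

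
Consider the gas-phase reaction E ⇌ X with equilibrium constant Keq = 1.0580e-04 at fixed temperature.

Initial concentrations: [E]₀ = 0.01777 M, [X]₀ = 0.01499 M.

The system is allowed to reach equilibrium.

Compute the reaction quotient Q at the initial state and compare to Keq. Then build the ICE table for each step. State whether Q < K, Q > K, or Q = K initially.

Q₀ = 0.8436 vs Keq = 1.0580e-04 ⇒ Q>K, reverse
Step 1:
                    E           X
  I           0.01777     0.01499
  C           0.01499    -0.01499
  E           0.03276  3.4656e-06
  solve Keq expr → x = -0.01499; check Q = 1.0580e-04

Q₀ = 0.8436; Q > K (proceeds reverse)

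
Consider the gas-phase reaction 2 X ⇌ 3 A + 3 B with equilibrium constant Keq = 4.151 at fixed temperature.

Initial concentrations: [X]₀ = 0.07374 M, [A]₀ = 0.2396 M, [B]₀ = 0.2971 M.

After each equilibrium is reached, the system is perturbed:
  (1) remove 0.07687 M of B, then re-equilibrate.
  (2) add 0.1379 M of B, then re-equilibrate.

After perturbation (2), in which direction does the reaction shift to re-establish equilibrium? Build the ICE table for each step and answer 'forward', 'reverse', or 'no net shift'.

Direction: reverse

Q₀ = 0.06634 vs Keq = 4.151 ⇒ Q<K, forward
Step 1:
                  X         A         B
  init      0.07374    0.2396    0.2971
  Δ        -0.05323   0.07985   0.07985
  eq        0.02051    0.3194    0.3769
  solve Keq expr → x = 0.02662; check Q = 4.151
Then remove 0.07687 M of B.
Step 2:
                  X         A         B
  init      0.02051    0.3194    0.3001
  Δ       -0.004883  0.007324  0.007324
  eq        0.01563    0.3268    0.3074
  solve Keq expr → x = 0.002441; check Q = 4.151
Then add 0.1379 M of B.
Step 3:
                  X         A         B
  init      0.01563    0.3268    0.4453
  Δ        0.008841  -0.01326  -0.01326
  eq        0.02447    0.3135     0.432
  solve Keq expr → x = -0.004421; check Q = 4.151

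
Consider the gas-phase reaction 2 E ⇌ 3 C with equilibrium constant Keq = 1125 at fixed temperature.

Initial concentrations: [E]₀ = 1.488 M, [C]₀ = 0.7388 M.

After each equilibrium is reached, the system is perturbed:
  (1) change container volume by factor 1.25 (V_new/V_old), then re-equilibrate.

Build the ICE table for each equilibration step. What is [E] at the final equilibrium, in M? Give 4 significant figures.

[E]_eq = 0.09915 M

Q₀ = 0.1821 vs Keq = 1125 ⇒ Q<K, forward
Step 1:
                    E           C
  I             1.488      0.7388
  C            -1.351       2.026
  E            0.1371       2.765
  solve Keq expr → x = 0.6755; check Q = 1125
Then change container volume by factor 1.25 (V_new/V_old).
Step 2:
                    E           C
  I            0.1097       2.212
  C          -0.01053     0.01579
  E           0.09915       2.228
  solve Keq expr → x = 0.005263; check Q = 1125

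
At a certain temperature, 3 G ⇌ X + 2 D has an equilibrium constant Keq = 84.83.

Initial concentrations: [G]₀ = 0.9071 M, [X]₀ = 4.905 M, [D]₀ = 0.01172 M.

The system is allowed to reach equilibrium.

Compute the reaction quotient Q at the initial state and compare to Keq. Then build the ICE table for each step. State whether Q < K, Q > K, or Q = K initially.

Q₀ = 9.0267e-04; Q < K (proceeds forward)

Q₀ = 9.0267e-04 vs Keq = 84.83 ⇒ Q<K, forward
Step 1:
                  G         X         D
  Initial    0.9071     4.905   0.01172
  Change    -0.6731    0.2244    0.4487
  Equil       0.234     5.129    0.4604
  solve Keq expr → x = 0.2244; check Q = 84.83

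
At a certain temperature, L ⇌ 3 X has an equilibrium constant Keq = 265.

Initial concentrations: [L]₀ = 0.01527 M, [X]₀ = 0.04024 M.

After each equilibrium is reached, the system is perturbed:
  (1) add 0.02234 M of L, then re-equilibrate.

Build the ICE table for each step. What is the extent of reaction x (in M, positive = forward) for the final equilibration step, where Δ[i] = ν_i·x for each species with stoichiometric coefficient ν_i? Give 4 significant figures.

Q₀ = 0.004267 vs Keq = 265 ⇒ Q<K, forward
Step 1:
                    L           X
  Initial     0.01527     0.04024
  Change     -0.01527      0.0458
  Equil    2.4038e-06     0.08604
  solve Keq expr → x = 0.01527; check Q = 265
Then add 0.02234 M of L.
Step 2:
                    L           X
  Initial     0.02234     0.08604
  Change     -0.02233     0.06699
  Equil    1.3523e-05       0.153
  solve Keq expr → x = 0.02233; check Q = 265

x = 0.02233 M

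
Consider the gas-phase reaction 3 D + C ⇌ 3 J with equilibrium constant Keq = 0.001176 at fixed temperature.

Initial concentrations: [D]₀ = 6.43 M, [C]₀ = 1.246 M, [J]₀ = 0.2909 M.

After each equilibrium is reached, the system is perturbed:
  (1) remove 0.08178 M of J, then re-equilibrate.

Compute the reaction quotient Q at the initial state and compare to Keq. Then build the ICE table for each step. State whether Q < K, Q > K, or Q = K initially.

Q₀ = 7.4316e-05 vs Keq = 0.001176 ⇒ Q<K, forward
Step 1:
                    D           C           J
  I              6.43       1.246      0.2909
  C           -0.3733     -0.1244      0.3733
  E             6.057       1.122      0.6642
  solve Keq expr → x = 0.1244; check Q = 0.001176
Then remove 0.08178 M of J.
Step 2:
                    D           C           J
  I             6.057       1.122      0.5824
  C          -0.06959     -0.0232     0.06959
  E             5.987       1.098       0.652
  solve Keq expr → x = 0.0232; check Q = 0.001176

Q₀ = 7.4316e-05; Q < K (proceeds forward)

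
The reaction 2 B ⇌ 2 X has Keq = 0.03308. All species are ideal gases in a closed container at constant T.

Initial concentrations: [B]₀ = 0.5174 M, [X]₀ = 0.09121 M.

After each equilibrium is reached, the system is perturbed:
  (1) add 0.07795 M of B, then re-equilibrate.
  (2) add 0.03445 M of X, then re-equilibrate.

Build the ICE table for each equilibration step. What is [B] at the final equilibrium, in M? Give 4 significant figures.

[B]_eq = 0.6101 M

Q₀ = 0.03108 vs Keq = 0.03308 ⇒ Q<K, forward
Step 1:
                  B         X
  init       0.5174   0.09121
  Δ       -0.002449  0.002449
  eq          0.515   0.09366
  solve Keq expr → x = 0.001224; check Q = 0.03308
Then add 0.07795 M of B.
Step 2:
                  B         X
  init       0.5929   0.09366
  Δ          -0.012     0.012
  eq         0.5809    0.1057
  solve Keq expr → x = 0.005998; check Q = 0.03308
Then add 0.03445 M of X.
Step 3:
                  B         X
  init       0.5809    0.1401
  Δ         0.02915  -0.02915
  eq         0.6101     0.111
  solve Keq expr → x = -0.01457; check Q = 0.03308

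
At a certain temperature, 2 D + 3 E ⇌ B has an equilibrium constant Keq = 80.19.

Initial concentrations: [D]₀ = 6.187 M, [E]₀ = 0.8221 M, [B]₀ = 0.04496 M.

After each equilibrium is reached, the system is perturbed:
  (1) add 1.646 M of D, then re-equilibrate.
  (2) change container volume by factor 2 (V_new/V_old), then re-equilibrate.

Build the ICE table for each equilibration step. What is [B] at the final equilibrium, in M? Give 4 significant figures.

Q₀ = 0.002114 vs Keq = 80.19 ⇒ Q<K, forward
Step 1:
                  D         E         B
  I           6.187    0.8221   0.04496
  C         -0.5154   -0.7731    0.2577
  E           5.672   0.04896    0.3027
  solve Keq expr → x = 0.2577; check Q = 80.19
Then add 1.646 M of D.
Step 2:
                  D         E         B
  I           7.318   0.04896    0.3027
  C       -0.005011 -0.007516  0.002505
  E           7.313   0.04144    0.3052
  solve Keq expr → x = 0.002505; check Q = 80.19
Then change container volume by factor 2 (V_new/V_old).
Step 3:
                  D         E         B
  I           3.656   0.02072    0.1526
  C         0.02009   0.03013  -0.01004
  E           3.676   0.05085    0.1425
  solve Keq expr → x = -0.01004; check Q = 80.19

[B]_eq = 0.1425 M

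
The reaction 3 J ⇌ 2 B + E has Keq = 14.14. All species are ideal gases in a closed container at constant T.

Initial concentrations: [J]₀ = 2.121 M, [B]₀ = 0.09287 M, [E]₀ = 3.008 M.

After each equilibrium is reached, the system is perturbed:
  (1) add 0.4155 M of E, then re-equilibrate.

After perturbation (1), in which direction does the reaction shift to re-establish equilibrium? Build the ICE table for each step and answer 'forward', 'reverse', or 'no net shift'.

Direction: reverse

Q₀ = 0.002719 vs Keq = 14.14 ⇒ Q<K, forward
Step 1:
                  J         B         E
  init        2.121   0.09287     3.008
  Δ          -1.465    0.9764    0.4882
  eq         0.6563     1.069     3.496
  solve Keq expr → x = 0.4882; check Q = 14.14
Then add 0.4155 M of E.
Step 2:
                  J         B         E
  init       0.6563     1.069     3.912
  Δ         0.01921  -0.01281 -0.006404
  eq         0.6755     1.057     3.905
  solve Keq expr → x = -0.006404; check Q = 14.14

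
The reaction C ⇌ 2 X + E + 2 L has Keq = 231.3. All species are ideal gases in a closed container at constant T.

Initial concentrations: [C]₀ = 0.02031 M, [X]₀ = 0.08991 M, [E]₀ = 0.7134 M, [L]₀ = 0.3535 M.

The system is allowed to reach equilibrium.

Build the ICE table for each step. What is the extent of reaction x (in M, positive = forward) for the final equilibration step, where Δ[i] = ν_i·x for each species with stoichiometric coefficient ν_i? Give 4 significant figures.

x = 0.0203 M

Q₀ = 0.03548 vs Keq = 231.3 ⇒ Q<K, forward
Step 1:
                  C         X         E         L
  Initial   0.02031   0.08991    0.7134    0.3535
  Change    -0.0203    0.0406    0.0203    0.0406
  Equil   8.3921e-06    0.1305    0.7337    0.3941
  solve Keq expr → x = 0.0203; check Q = 231.3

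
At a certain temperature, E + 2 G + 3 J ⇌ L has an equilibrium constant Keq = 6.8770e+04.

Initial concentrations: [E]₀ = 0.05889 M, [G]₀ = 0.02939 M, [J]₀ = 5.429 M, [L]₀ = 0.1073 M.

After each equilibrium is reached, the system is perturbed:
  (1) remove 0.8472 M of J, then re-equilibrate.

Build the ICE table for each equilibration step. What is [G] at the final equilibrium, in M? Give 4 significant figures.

Q₀ = 13.18 vs Keq = 6.8770e+04 ⇒ Q<K, forward
Step 1:
                   E          G          J          L
  Initial    0.05889    0.02939      5.429     0.1073
  Change    -0.01444   -0.02889   -0.04333    0.01444
  Equil      0.04445 5.0494e-04      5.386     0.1217
  solve Keq expr → x = 0.01444; check Q = 6.8770e+04
Then remove 0.8472 M of J.
Step 2:
                   E          G          J          L
  Initial    0.04445 5.0494e-04      4.538     0.1217
  Change  7.3504e-05 1.4701e-04 2.2051e-04 -7.3504e-05
  Equil      0.04452 6.5195e-04      4.539     0.1217
  solve Keq expr → x = -7.3504e-05; check Q = 6.8770e+04

[G]_eq = 6.5195e-04 M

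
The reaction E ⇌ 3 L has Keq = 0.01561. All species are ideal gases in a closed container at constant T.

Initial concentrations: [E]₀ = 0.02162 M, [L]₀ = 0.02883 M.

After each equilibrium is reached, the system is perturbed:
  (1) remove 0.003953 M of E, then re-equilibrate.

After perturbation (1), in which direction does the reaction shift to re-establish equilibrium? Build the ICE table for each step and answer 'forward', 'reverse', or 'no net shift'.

Direction: reverse

Q₀ = 0.001108 vs Keq = 0.01561 ⇒ Q<K, forward
Step 1:
                    E           L
  init        0.02162     0.02883
  Δ         -0.009517     0.02855
  eq           0.0121     0.05738
  solve Keq expr → x = 0.009517; check Q = 0.01561
Then remove 0.003953 M of E.
Step 2:
                    E           L
  init        0.00815     0.05738
  Δ          0.001432   -0.004297
  eq         0.009582     0.05308
  solve Keq expr → x = -0.001432; check Q = 0.01561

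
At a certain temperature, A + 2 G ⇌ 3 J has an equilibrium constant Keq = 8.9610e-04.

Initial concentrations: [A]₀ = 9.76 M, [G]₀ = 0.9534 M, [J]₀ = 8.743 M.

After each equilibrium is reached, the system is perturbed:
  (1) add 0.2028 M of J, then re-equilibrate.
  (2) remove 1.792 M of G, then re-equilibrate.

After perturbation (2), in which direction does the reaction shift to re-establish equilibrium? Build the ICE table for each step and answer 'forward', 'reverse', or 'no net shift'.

Direction: reverse

Q₀ = 75.33 vs Keq = 8.9610e-04 ⇒ Q>K, reverse
Step 1:
                  A         G         J
  Initial      9.76    0.9534     8.743
  Change      2.661     5.322    -7.983
  Equil       12.42     6.276    0.7596
  solve Keq expr → x = -2.661; check Q = 8.9610e-04
Then add 0.2028 M of J.
Step 2:
                  A         G         J
  Initial     12.42     6.276    0.9624
  Change    0.06374    0.1275   -0.1912
  Equil       12.48     6.403    0.7712
  solve Keq expr → x = -0.06374; check Q = 8.9610e-04
Then remove 1.792 M of G.
Step 3:
                  A         G         J
  Initial     12.48     4.611    0.7712
  Change    0.04745   0.09489   -0.1423
  Equil       12.53     4.706    0.6289
  solve Keq expr → x = -0.04745; check Q = 8.9610e-04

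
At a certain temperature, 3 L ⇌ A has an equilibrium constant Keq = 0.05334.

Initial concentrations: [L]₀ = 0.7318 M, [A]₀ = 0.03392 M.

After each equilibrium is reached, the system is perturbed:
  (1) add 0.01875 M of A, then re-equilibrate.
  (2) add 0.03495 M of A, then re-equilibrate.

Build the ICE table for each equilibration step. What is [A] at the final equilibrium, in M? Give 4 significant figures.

[A]_eq = 0.03686 M

Q₀ = 0.08655 vs Keq = 0.05334 ⇒ Q>K, reverse
Step 1:
                   L          A
  Initial     0.7318    0.03392
  Change     0.03079   -0.01026
  Equil       0.7626    0.02366
  solve Keq expr → x = -0.01026; check Q = 0.05334
Then add 0.01875 M of A.
Step 2:
                   L          A
  Initial     0.7626    0.04241
  Change     0.04342   -0.01447
  Equil        0.806    0.02793
  solve Keq expr → x = -0.01447; check Q = 0.05334
Then add 0.03495 M of A.
Step 3:
                   L          A
  Initial      0.806    0.06288
  Change     0.07807   -0.02602
  Equil       0.8841    0.03686
  solve Keq expr → x = -0.02602; check Q = 0.05334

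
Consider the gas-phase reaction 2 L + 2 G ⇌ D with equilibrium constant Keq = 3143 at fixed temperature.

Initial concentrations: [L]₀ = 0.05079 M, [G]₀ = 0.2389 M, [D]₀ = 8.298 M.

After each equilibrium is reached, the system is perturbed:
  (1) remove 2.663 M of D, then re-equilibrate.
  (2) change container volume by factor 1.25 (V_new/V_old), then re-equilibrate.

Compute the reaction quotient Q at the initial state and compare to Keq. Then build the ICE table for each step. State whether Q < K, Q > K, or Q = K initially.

Q₀ = 5.6362e+04; Q > K (proceeds reverse)

Q₀ = 5.6362e+04 vs Keq = 3143 ⇒ Q>K, reverse
Step 1:
                    L           G           D
  I           0.05079      0.2389       8.298
  C            0.1003      0.1003    -0.05013
  E             0.151      0.3392       8.248
  solve Keq expr → x = -0.05013; check Q = 3143
Then remove 2.663 M of D.
Step 2:
                    L           G           D
  I             0.151      0.3392       5.585
  C          -0.01919    -0.01919    0.009593
  E            0.1319        0.32       5.594
  solve Keq expr → x = 0.009593; check Q = 3143
Then change container volume by factor 1.25 (V_new/V_old).
Step 3:
                    L           G           D
  I            0.1055       0.256       4.476
  C           0.02745     0.02745    -0.01373
  E            0.1329      0.2834       4.462
  solve Keq expr → x = -0.01373; check Q = 3143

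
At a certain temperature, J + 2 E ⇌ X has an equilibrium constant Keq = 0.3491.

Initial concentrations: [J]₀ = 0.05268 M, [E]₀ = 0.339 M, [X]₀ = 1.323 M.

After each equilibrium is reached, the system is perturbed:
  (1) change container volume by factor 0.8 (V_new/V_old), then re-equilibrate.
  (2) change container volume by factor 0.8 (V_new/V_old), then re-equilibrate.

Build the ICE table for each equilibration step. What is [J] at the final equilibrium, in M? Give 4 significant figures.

Q₀ = 218.5 vs Keq = 0.3491 ⇒ Q>K, reverse
Step 1:
                    J           E           X
  init        0.05268       0.339       1.323
  Δ            0.6539       1.308     -0.6539
  eq           0.7066       1.647      0.6691
  solve Keq expr → x = -0.6539; check Q = 0.3491
Then change container volume by factor 0.8 (V_new/V_old).
Step 2:
                    J           E           X
  init         0.8833       2.059      0.8363
  Δ            -0.102     -0.2039       0.102
  eq           0.7813       1.855      0.9383
  solve Keq expr → x = 0.102; check Q = 0.3491
Then change container volume by factor 0.8 (V_new/V_old).
Step 3:
                    J           E           X
  init         0.9767       2.318       1.173
  Δ           -0.1198     -0.2396      0.1198
  eq           0.8569       2.079       1.293
  solve Keq expr → x = 0.1198; check Q = 0.3491

[J]_eq = 0.8569 M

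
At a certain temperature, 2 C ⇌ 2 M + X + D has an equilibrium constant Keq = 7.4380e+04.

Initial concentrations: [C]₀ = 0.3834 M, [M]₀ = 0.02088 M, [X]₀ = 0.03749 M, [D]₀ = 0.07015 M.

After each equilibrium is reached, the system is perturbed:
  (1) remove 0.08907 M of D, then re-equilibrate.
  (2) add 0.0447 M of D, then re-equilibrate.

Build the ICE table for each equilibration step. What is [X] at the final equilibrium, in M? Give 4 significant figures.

[X]_eq = 0.229 M

Q₀ = 7.8001e-06 vs Keq = 7.4380e+04 ⇒ Q<K, forward
Step 1:
                    C           M           X           D
  init         0.3834     0.02088     0.03749     0.07015
  Δ            -0.383       0.383      0.1915      0.1915
  eq       3.6255e-04      0.4039       0.229      0.2617
  solve Keq expr → x = 0.1915; check Q = 7.4380e+04
Then remove 0.08907 M of D.
Step 2:
                    C           M           X           D
  init     3.6255e-04      0.4039       0.229      0.1726
  Δ       -6.8000e-05  6.8000e-05  3.4000e-05  3.4000e-05
  eq       2.9455e-04       0.404       0.229      0.1726
  solve Keq expr → x = 3.4000e-05; check Q = 7.4380e+04
Then add 0.0447 M of D.
Step 3:
                    C           M           X           D
  init     2.9455e-04       0.404       0.229      0.2173
  Δ        3.5885e-05 -3.5885e-05 -1.7943e-05 -1.7943e-05
  eq       3.3043e-04      0.4039       0.229      0.2173
  solve Keq expr → x = -1.7943e-05; check Q = 7.4380e+04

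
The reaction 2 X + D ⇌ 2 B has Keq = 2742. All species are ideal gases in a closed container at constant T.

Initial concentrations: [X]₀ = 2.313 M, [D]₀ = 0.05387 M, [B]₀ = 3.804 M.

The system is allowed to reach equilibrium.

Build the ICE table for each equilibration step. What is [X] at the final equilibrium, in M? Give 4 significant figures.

[X]_eq = 2.208 M

Q₀ = 50.21 vs Keq = 2742 ⇒ Q<K, forward
Step 1:
                    X           D           B
  init          2.313     0.05387       3.804
  Δ           -0.1055    -0.05273      0.1055
  eq            2.208    0.001144       3.909
  solve Keq expr → x = 0.05273; check Q = 2742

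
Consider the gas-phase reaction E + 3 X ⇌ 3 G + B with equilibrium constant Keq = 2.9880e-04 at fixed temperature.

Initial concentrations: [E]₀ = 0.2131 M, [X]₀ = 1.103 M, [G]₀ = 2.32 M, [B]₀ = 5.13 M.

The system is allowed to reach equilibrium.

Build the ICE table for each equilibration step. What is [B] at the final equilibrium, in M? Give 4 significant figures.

Q₀ = 224 vs Keq = 2.9880e-04 ⇒ Q>K, reverse
Step 1:
                  E         X         G         B
  init       0.2131     1.103      2.32      5.13
  Δ          0.7294     2.188    -2.188   -0.7294
  eq         0.9425     3.291    0.1317     4.401
  solve Keq expr → x = -0.7294; check Q = 2.9880e-04

[B]_eq = 4.401 M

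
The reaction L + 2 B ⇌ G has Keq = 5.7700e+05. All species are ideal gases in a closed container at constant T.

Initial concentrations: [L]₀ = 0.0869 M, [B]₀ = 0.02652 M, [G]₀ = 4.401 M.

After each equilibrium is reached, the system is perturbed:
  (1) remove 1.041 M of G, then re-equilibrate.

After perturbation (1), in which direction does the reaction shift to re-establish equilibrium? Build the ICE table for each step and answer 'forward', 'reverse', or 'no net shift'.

Direction: forward

Q₀ = 7.2009e+04 vs Keq = 5.7700e+05 ⇒ Q<K, forward
Step 1:
                  L         B         G
  init       0.0869   0.02652     4.401
  Δ       -0.008329  -0.01666  0.008329
  eq        0.07857  0.009862     4.409
  solve Keq expr → x = 0.008329; check Q = 5.7700e+05
Then remove 1.041 M of G.
Step 2:
                  L         B         G
  init      0.07857  0.009862     3.368
  Δ       -6.0416e-04 -0.001208 6.0416e-04
  eq        0.07797  0.008654     3.369
  solve Keq expr → x = 6.0416e-04; check Q = 5.7700e+05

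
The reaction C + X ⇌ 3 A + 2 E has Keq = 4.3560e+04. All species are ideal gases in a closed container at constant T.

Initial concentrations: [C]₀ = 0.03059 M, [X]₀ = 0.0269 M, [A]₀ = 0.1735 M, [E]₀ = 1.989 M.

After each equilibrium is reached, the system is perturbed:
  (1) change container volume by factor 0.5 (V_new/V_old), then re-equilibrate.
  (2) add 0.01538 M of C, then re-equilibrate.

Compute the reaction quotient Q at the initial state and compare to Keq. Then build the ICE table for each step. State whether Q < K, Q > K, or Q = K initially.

Q₀ = 25.11 vs Keq = 4.3560e+04 ⇒ Q<K, forward
Step 1:
                   C          X          A          E
  Initial    0.03059     0.0269     0.1735      1.989
  Change    -0.02652   -0.02652    0.07956    0.05304
  Equil     0.004071 3.8105e-04     0.2531      2.042
  solve Keq expr → x = 0.02652; check Q = 4.3560e+04
Then change container volume by factor 0.5 (V_new/V_old).
Step 2:
                   C          X          A          E
  Initial   0.008142 7.6211e-04     0.5061      4.084
  Change    0.003309   0.003309  -0.009928  -0.006619
  Equil      0.01145   0.004072     0.4962      4.077
  solve Keq expr → x = -0.003309; check Q = 4.3560e+04
Then add 0.01538 M of C.
Step 3:
                   C          X          A          E
  Initial    0.02683   0.004072     0.4962      4.077
  Change   -0.002109  -0.002109   0.006326   0.004217
  Equil      0.02472   0.001963     0.5025      4.082
  solve Keq expr → x = 0.002109; check Q = 4.3560e+04

Q₀ = 25.11; Q < K (proceeds forward)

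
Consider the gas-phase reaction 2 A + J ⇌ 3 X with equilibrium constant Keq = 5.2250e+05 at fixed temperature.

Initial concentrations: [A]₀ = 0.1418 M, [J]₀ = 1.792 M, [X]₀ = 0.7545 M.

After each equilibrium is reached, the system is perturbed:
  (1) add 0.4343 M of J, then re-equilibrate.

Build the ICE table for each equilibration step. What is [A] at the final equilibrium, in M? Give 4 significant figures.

Q₀ = 11.92 vs Keq = 5.2250e+05 ⇒ Q<K, forward
Step 1:
                   A          J          X
  I           0.1418      1.792     0.7545
  C          -0.1408    -0.0704     0.2112
  E         0.001001      1.722     0.9657
  solve Keq expr → x = 0.0704; check Q = 5.2250e+05
Then add 0.4343 M of J.
Step 2:
                   A          J          X
  I         0.001001      2.156     0.9657
  C       -1.0621e-04 -5.3106e-05 1.5932e-04
  E       8.9437e-04      2.156     0.9659
  solve Keq expr → x = 5.3106e-05; check Q = 5.2250e+05

[A]_eq = 8.9437e-04 M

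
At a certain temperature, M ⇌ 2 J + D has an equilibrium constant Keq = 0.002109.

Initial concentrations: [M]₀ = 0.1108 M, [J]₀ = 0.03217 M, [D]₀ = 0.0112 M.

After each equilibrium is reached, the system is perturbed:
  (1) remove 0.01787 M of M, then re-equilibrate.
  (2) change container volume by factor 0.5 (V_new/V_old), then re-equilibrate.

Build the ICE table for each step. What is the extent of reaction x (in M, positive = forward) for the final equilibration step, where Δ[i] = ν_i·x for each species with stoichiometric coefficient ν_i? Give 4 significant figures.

x = -0.02285 M

Q₀ = 1.0461e-04 vs Keq = 0.002109 ⇒ Q<K, forward
Step 1:
                  M         J         D
  init       0.1108   0.03217    0.0112
  Δ         -0.0217    0.0434    0.0217
  eq         0.0891   0.07557    0.0329
  solve Keq expr → x = 0.0217; check Q = 0.002109
Then remove 0.01787 M of M.
Step 2:
                  M         J         D
  init      0.07123   0.07557    0.0329
  Δ        0.002242 -0.004483 -0.002242
  eq        0.07347   0.07109   0.03066
  solve Keq expr → x = -0.002242; check Q = 0.002109
Then change container volume by factor 0.5 (V_new/V_old).
Step 3:
                  M         J         D
  init       0.1469    0.1422   0.06132
  Δ         0.02285   -0.0457  -0.02285
  eq         0.1698   0.09648   0.03847
  solve Keq expr → x = -0.02285; check Q = 0.002109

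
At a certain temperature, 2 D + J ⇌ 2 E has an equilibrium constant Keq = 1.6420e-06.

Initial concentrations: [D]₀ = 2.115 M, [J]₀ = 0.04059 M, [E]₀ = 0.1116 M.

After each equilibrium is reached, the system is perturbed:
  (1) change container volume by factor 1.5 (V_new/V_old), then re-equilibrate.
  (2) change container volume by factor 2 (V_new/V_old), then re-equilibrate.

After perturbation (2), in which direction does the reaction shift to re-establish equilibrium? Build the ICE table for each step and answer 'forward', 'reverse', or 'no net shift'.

Q₀ = 0.06859 vs Keq = 1.6420e-06 ⇒ Q>K, reverse
Step 1:
                  D         J         E
  Initial     2.115   0.04059    0.1116
  Change     0.1107   0.05536   -0.1107
  Equil       2.226   0.09595 8.8344e-04
  solve Keq expr → x = -0.05536; check Q = 1.6420e-06
Then change container volume by factor 1.5 (V_new/V_old).
Step 2:
                  D         J         E
  Initial     1.484   0.06397 5.8896e-04
  Change  1.0784e-04 5.3919e-05 -1.0784e-04
  Equil       1.484   0.06402 4.8112e-04
  solve Keq expr → x = -5.3919e-05; check Q = 1.6420e-06
Then change container volume by factor 2 (V_new/V_old).
Step 3:
                  D         J         E
  Initial     0.742   0.03201 2.4056e-04
  Change  7.0349e-05 3.5174e-05 -7.0349e-05
  Equil       0.742   0.03204 1.7021e-04
  solve Keq expr → x = -3.5174e-05; check Q = 1.6420e-06

Direction: reverse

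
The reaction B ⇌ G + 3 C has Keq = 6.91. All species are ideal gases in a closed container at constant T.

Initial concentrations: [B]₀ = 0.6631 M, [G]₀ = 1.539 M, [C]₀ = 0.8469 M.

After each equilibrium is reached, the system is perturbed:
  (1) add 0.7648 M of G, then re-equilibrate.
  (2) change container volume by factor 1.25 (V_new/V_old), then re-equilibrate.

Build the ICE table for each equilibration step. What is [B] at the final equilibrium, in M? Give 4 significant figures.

[B]_eq = 0.3879 M

Q₀ = 1.41 vs Keq = 6.91 ⇒ Q<K, forward
Step 1:
                  B         G         C
  I          0.6631     1.539    0.8469
  C          -0.146     0.146    0.4379
  E          0.5171     1.685     1.285
  solve Keq expr → x = 0.146; check Q = 6.91
Then add 0.7648 M of G.
Step 2:
                  B         G         C
  I          0.5171      2.45     1.285
  C          0.0389   -0.0389   -0.1167
  E           0.556     2.411     1.168
  solve Keq expr → x = -0.0389; check Q = 6.91
Then change container volume by factor 1.25 (V_new/V_old).
Step 3:
                  B         G         C
  I          0.4448     1.929    0.9345
  C        -0.05691   0.05691    0.1707
  E          0.3879     1.986     1.105
  solve Keq expr → x = 0.05691; check Q = 6.91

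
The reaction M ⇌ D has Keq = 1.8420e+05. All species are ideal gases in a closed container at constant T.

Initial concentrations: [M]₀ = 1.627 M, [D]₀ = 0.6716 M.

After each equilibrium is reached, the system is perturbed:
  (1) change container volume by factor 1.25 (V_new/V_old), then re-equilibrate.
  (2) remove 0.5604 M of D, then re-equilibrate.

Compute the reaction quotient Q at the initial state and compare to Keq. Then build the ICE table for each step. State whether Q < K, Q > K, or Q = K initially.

Q₀ = 0.4128; Q < K (proceeds forward)

Q₀ = 0.4128 vs Keq = 1.8420e+05 ⇒ Q<K, forward
Step 1:
                   M          D
  init         1.627     0.6716
  Δ           -1.627      1.627
  eq      1.2479e-05      2.299
  solve Keq expr → x = 1.627; check Q = 1.8420e+05
Then change container volume by factor 1.25 (V_new/V_old).
Step 2:
                   M          D
  init    9.9830e-06      1.839
  Δ                0          0
  eq      9.9830e-06      1.839
  solve Keq expr → x = 0; check Q = 1.8420e+05
Then remove 0.5604 M of D.
Step 3:
                   M          D
  init    9.9830e-06      1.278
  Δ       -3.0423e-06 3.0423e-06
  eq      6.9407e-06      1.278
  solve Keq expr → x = 3.0423e-06; check Q = 1.8420e+05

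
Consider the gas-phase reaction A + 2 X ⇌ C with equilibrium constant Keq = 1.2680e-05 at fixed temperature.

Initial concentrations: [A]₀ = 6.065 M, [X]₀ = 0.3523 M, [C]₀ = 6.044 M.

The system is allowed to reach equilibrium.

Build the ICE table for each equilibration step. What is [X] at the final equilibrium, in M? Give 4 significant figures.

Q₀ = 8.029 vs Keq = 1.2680e-05 ⇒ Q>K, reverse
Step 1:
                  A         X         C
  I           6.065    0.3523     6.044
  C            6.02     12.04     -6.02
  E           12.09     12.39   0.02354
  solve Keq expr → x = -6.02; check Q = 1.2680e-05

[X]_eq = 12.39 M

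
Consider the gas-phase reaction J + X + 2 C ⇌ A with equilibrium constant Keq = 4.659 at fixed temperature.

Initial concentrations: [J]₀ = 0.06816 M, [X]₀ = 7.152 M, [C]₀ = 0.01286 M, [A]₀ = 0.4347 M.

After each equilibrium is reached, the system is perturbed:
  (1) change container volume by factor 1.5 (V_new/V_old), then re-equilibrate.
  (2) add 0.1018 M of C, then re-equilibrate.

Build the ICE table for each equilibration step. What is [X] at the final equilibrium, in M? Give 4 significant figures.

Q₀ = 5392 vs Keq = 4.659 ⇒ Q>K, reverse
Step 1:
                    J           X           C           A
  I           0.06816       7.152     0.01286      0.4347
  C            0.1097      0.1097      0.2195     -0.1097
  E            0.1779       7.262      0.2324       0.325
  solve Keq expr → x = -0.1097; check Q = 4.659
Then change container volume by factor 1.5 (V_new/V_old).
Step 2:
                    J           X           C           A
  I            0.1186       4.841      0.1549      0.2166
  C           0.03596     0.03596     0.07191    -0.03596
  E            0.1546       4.877      0.2268      0.1807
  solve Keq expr → x = -0.03596; check Q = 4.659
Then add 0.1018 M of C.
Step 3:
                    J           X           C           A
  I            0.1546       4.877      0.3286      0.1807
  C          -0.02866    -0.02866    -0.05731     0.02866
  E            0.1259       4.848      0.2713      0.2093
  solve Keq expr → x = 0.02866; check Q = 4.659

[X]_eq = 4.848 M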